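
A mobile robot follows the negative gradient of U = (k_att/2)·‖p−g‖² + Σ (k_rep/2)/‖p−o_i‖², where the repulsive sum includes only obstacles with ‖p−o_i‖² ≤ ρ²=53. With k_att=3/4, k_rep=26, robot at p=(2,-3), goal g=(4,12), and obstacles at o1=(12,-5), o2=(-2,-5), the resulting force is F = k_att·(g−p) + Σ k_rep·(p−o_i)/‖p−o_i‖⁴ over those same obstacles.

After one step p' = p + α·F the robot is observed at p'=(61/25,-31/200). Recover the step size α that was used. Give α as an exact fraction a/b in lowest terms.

F_att = 3/4·(g−p) = 3/4·(2,15) = (1.5000,11.2500)
o1: d²=104 > ρ²=53 → inactive
o2: d²=20 ≤ ρ²=53; F_rep = 26·(4,2)/20² = (0.2600,0.1300)
F = F_att + ΣF_rep = (1.7600,11.3800)
Δp = p'−p = (0.4400,2.8450); α = Δx/Fx = (11/25) / (44/25) = 1/4
check: Δy/Fy = (569/200) / (569/50) = 1/4 ✓

α = 1/4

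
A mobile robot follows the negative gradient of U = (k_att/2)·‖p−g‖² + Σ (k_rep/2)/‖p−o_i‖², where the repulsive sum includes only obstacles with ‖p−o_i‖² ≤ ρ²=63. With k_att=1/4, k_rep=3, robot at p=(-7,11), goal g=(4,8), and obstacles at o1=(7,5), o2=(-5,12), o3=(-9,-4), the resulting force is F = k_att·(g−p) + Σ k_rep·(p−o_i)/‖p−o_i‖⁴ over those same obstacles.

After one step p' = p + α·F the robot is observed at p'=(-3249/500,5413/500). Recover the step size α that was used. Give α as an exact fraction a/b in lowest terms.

F_att = 1/4·(g−p) = 1/4·(11,-3) = (2.7500,-0.7500)
o1: d²=232 > ρ²=63 → inactive
o2: d²=5 ≤ ρ²=63; F_rep = 3·(-2,-1)/5² = (-0.2400,-0.1200)
o3: d²=229 > ρ²=63 → inactive
F = F_att + ΣF_rep = (2.5100,-0.8700)
Δp = p'−p = (0.5020,-0.1740); α = Δx/Fx = (251/500) / (251/100) = 1/5
check: Δy/Fy = (-87/500) / (-87/100) = 1/5 ✓

α = 1/5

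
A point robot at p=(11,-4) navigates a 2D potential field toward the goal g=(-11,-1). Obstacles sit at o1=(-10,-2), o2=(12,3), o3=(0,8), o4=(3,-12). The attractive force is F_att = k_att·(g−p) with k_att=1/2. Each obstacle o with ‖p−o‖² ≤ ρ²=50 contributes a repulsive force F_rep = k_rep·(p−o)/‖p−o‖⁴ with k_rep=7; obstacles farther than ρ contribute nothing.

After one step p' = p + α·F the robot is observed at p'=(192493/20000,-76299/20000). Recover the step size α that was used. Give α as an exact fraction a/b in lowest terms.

α = 1/8

F_att = 1/2·(g−p) = 1/2·(-22,3) = (-11.0000,1.5000)
o1: d²=445 > ρ²=50 → inactive
o2: d²=50 ≤ ρ²=50; F_rep = 7·(-1,-7)/50² = (-0.0028,-0.0196)
o3: d²=265 > ρ²=50 → inactive
o4: d²=128 > ρ²=50 → inactive
F = F_att + ΣF_rep = (-11.0028,1.4804)
Δp = p'−p = (-1.3754,0.1850); α = Δx/Fx = (-27507/20000) / (-27507/2500) = 1/8
check: Δy/Fy = (3701/20000) / (3701/2500) = 1/8 ✓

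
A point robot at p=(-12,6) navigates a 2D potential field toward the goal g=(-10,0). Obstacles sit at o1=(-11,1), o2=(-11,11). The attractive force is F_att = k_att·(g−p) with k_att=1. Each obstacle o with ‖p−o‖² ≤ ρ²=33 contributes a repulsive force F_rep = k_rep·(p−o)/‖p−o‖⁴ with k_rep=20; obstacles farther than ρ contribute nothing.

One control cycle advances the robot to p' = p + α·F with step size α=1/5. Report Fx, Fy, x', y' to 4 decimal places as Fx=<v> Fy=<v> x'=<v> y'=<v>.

F_att = 1·(g−p) = 1·(2,-6) = (2.0000,-6.0000)
o1: d²=26 ≤ ρ²=33; F_rep = 20·(-1,5)/26² = (-0.0296,0.1479)
o2: d²=26 ≤ ρ²=33; F_rep = 20·(-1,-5)/26² = (-0.0296,-0.1479)
F = F_att + ΣF_rep = (1.9408,-6.0000)
p' = p + 1/5·F = (-11.6118,4.8000)

Fx=1.9408 Fy=-6.0000 x'=-11.6118 y'=4.8000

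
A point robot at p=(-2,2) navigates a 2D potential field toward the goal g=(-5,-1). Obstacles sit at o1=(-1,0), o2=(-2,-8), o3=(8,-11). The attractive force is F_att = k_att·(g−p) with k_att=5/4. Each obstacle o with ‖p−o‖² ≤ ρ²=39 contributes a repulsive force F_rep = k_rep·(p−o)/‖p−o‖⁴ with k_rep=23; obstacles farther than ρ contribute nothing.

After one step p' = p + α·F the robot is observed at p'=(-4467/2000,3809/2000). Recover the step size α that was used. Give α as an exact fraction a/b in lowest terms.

α = 1/20

F_att = 5/4·(g−p) = 5/4·(-3,-3) = (-3.7500,-3.7500)
o1: d²=5 ≤ ρ²=39; F_rep = 23·(-1,2)/5² = (-0.9200,1.8400)
o2: d²=100 > ρ²=39 → inactive
o3: d²=269 > ρ²=39 → inactive
F = F_att + ΣF_rep = (-4.6700,-1.9100)
Δp = p'−p = (-0.2335,-0.0955); α = Δx/Fx = (-467/2000) / (-467/100) = 1/20
check: Δy/Fy = (-191/2000) / (-191/100) = 1/20 ✓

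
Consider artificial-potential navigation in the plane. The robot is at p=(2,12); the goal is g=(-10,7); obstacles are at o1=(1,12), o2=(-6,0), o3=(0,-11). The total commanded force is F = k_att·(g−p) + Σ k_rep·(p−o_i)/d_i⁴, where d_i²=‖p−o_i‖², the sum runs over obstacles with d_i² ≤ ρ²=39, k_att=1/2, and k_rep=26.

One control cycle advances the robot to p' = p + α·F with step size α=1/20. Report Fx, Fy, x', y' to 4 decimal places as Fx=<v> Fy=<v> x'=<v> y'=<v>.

Fx=20.0000 Fy=-2.5000 x'=3.0000 y'=11.8750

F_att = 1/2·(g−p) = 1/2·(-12,-5) = (-6.0000,-2.5000)
o1: d²=1 ≤ ρ²=39; F_rep = 26·(1,0)/1² = (26.0000,0.0000)
o2: d²=208 > ρ²=39 → inactive
o3: d²=533 > ρ²=39 → inactive
F = F_att + ΣF_rep = (20.0000,-2.5000)
p' = p + 1/20·F = (3.0000,11.8750)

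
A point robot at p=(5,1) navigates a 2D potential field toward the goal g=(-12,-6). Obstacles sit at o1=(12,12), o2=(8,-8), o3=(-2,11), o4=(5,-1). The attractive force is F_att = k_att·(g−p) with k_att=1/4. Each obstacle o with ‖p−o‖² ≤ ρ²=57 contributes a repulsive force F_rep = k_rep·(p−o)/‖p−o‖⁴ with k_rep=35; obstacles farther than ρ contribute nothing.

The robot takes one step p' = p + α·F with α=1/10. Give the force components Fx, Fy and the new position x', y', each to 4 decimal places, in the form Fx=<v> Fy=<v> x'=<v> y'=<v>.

F_att = 1/4·(g−p) = 1/4·(-17,-7) = (-4.2500,-1.7500)
o1: d²=170 > ρ²=57 → inactive
o2: d²=90 > ρ²=57 → inactive
o3: d²=149 > ρ²=57 → inactive
o4: d²=4 ≤ ρ²=57; F_rep = 35·(0,2)/4² = (0.0000,4.3750)
F = F_att + ΣF_rep = (-4.2500,2.6250)
p' = p + 1/10·F = (4.5750,1.2625)

Fx=-4.2500 Fy=2.6250 x'=4.5750 y'=1.2625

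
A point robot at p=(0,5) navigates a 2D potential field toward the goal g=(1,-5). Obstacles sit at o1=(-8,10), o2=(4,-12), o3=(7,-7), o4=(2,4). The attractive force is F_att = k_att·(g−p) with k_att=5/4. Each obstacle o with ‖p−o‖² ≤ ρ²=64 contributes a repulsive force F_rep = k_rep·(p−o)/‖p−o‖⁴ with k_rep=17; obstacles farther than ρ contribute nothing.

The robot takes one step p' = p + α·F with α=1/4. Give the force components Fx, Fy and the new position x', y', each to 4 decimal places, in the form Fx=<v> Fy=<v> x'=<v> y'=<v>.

F_att = 5/4·(g−p) = 5/4·(1,-10) = (1.2500,-12.5000)
o1: d²=89 > ρ²=64 → inactive
o2: d²=305 > ρ²=64 → inactive
o3: d²=193 > ρ²=64 → inactive
o4: d²=5 ≤ ρ²=64; F_rep = 17·(-2,1)/5² = (-1.3600,0.6800)
F = F_att + ΣF_rep = (-0.1100,-11.8200)
p' = p + 1/4·F = (-0.0275,2.0450)

Fx=-0.1100 Fy=-11.8200 x'=-0.0275 y'=2.0450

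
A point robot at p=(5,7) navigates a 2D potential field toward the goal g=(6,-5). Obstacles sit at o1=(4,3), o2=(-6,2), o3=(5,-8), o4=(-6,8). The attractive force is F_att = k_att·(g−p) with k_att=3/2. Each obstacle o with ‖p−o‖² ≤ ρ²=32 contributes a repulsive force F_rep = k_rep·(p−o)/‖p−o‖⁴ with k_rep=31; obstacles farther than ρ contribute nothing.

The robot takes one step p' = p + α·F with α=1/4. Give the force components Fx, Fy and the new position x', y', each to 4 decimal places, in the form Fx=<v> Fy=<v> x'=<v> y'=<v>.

F_att = 3/2·(g−p) = 3/2·(1,-12) = (1.5000,-18.0000)
o1: d²=17 ≤ ρ²=32; F_rep = 31·(1,4)/17² = (0.1073,0.4291)
o2: d²=146 > ρ²=32 → inactive
o3: d²=225 > ρ²=32 → inactive
o4: d²=122 > ρ²=32 → inactive
F = F_att + ΣF_rep = (1.6073,-17.5709)
p' = p + 1/4·F = (5.4018,2.6073)

Fx=1.6073 Fy=-17.5709 x'=5.4018 y'=2.6073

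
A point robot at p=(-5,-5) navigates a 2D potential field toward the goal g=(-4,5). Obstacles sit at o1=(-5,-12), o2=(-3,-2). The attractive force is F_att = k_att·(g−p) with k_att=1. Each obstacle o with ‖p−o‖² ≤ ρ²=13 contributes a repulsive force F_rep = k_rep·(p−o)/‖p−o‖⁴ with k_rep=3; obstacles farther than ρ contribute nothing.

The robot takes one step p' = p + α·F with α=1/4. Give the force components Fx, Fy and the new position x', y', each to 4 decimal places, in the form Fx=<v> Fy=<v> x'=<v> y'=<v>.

F_att = 1·(g−p) = 1·(1,10) = (1.0000,10.0000)
o1: d²=49 > ρ²=13 → inactive
o2: d²=13 ≤ ρ²=13; F_rep = 3·(-2,-3)/13² = (-0.0355,-0.0533)
F = F_att + ΣF_rep = (0.9645,9.9467)
p' = p + 1/4·F = (-4.7589,-2.5133)

Fx=0.9645 Fy=9.9467 x'=-4.7589 y'=-2.5133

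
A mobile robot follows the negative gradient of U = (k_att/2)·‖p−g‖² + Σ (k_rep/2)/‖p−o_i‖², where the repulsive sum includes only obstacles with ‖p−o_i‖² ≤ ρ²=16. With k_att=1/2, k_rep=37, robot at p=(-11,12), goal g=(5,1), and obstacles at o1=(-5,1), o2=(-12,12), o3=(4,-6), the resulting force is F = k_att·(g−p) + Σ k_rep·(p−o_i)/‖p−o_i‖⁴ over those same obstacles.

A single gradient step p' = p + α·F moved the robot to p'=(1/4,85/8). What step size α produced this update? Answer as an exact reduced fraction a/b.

F_att = 1/2·(g−p) = 1/2·(16,-11) = (8.0000,-5.5000)
o1: d²=157 > ρ²=16 → inactive
o2: d²=1 ≤ ρ²=16; F_rep = 37·(1,0)/1² = (37.0000,0.0000)
o3: d²=549 > ρ²=16 → inactive
F = F_att + ΣF_rep = (45.0000,-5.5000)
Δp = p'−p = (11.2500,-1.3750); α = Δx/Fx = (45/4) / (45) = 1/4
check: Δy/Fy = (-11/8) / (-11/2) = 1/4 ✓

α = 1/4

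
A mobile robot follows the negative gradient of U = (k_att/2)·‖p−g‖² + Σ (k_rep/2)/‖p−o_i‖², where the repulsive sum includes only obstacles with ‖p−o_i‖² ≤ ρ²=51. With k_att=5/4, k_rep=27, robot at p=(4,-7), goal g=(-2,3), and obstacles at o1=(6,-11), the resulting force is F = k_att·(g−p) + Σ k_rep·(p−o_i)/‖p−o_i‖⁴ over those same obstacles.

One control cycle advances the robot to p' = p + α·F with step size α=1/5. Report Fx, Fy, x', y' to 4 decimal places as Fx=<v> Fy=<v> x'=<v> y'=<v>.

F_att = 5/4·(g−p) = 5/4·(-6,10) = (-7.5000,12.5000)
o1: d²=20 ≤ ρ²=51; F_rep = 27·(-2,4)/20² = (-0.1350,0.2700)
F = F_att + ΣF_rep = (-7.6350,12.7700)
p' = p + 1/5·F = (2.4730,-4.4460)

Fx=-7.6350 Fy=12.7700 x'=2.4730 y'=-4.4460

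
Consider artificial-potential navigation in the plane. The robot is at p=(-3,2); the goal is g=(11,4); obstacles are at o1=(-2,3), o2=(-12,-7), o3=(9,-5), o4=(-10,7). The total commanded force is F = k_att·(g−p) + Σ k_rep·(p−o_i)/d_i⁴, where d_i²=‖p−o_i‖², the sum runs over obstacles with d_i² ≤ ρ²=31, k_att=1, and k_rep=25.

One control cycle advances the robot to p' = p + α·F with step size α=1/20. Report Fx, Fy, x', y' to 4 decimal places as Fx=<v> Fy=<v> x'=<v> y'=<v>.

Fx=7.7500 Fy=-4.2500 x'=-2.6125 y'=1.7875

F_att = 1·(g−p) = 1·(14,2) = (14.0000,2.0000)
o1: d²=2 ≤ ρ²=31; F_rep = 25·(-1,-1)/2² = (-6.2500,-6.2500)
o2: d²=162 > ρ²=31 → inactive
o3: d²=193 > ρ²=31 → inactive
o4: d²=74 > ρ²=31 → inactive
F = F_att + ΣF_rep = (7.7500,-4.2500)
p' = p + 1/20·F = (-2.6125,1.7875)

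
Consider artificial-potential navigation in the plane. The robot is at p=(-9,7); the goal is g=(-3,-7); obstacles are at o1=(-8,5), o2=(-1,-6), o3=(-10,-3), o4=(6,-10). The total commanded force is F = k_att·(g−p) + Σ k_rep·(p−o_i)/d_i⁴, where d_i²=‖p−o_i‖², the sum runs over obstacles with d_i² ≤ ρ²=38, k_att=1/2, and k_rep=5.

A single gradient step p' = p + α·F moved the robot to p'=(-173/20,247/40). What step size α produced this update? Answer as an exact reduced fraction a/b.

F_att = 1/2·(g−p) = 1/2·(6,-14) = (3.0000,-7.0000)
o1: d²=5 ≤ ρ²=38; F_rep = 5·(-1,2)/5² = (-0.2000,0.4000)
o2: d²=233 > ρ²=38 → inactive
o3: d²=101 > ρ²=38 → inactive
o4: d²=514 > ρ²=38 → inactive
F = F_att + ΣF_rep = (2.8000,-6.6000)
Δp = p'−p = (0.3500,-0.8250); α = Δx/Fx = (7/20) / (14/5) = 1/8
check: Δy/Fy = (-33/40) / (-33/5) = 1/8 ✓

α = 1/8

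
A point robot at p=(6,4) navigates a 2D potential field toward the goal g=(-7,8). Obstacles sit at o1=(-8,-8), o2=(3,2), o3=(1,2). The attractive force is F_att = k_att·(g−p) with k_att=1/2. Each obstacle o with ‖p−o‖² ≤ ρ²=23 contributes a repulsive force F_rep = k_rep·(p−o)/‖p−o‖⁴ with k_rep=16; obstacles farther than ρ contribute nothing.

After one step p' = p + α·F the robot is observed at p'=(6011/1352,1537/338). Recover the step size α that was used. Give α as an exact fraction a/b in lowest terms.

F_att = 1/2·(g−p) = 1/2·(-13,4) = (-6.5000,2.0000)
o1: d²=340 > ρ²=23 → inactive
o2: d²=13 ≤ ρ²=23; F_rep = 16·(3,2)/13² = (0.2840,0.1893)
o3: d²=29 > ρ²=23 → inactive
F = F_att + ΣF_rep = (-6.2160,2.1893)
Δp = p'−p = (-1.5540,0.5473); α = Δx/Fx = (-2101/1352) / (-2101/338) = 1/4
check: Δy/Fy = (185/338) / (370/169) = 1/4 ✓

α = 1/4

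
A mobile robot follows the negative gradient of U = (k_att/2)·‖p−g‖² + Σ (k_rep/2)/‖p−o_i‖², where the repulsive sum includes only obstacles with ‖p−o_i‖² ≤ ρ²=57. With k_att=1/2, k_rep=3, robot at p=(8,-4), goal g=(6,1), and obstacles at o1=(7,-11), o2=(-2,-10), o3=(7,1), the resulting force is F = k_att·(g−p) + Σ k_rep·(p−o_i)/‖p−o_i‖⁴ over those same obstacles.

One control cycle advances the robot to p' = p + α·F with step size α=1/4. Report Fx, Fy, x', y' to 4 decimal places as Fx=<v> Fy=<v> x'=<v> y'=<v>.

F_att = 1/2·(g−p) = 1/2·(-2,5) = (-1.0000,2.5000)
o1: d²=50 ≤ ρ²=57; F_rep = 3·(1,7)/50² = (0.0012,0.0084)
o2: d²=136 > ρ²=57 → inactive
o3: d²=26 ≤ ρ²=57; F_rep = 3·(1,-5)/26² = (0.0044,-0.0222)
F = F_att + ΣF_rep = (-0.9944,2.4862)
p' = p + 1/4·F = (7.7514,-3.3784)

Fx=-0.9944 Fy=2.4862 x'=7.7514 y'=-3.3784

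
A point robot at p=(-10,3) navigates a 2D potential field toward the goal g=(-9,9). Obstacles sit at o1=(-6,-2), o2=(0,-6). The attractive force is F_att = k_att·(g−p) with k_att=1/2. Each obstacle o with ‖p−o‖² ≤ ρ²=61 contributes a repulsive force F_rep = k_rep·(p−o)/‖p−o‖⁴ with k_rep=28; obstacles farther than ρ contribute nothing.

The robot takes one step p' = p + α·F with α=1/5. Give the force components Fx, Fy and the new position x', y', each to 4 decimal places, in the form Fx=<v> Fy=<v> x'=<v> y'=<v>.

F_att = 1/2·(g−p) = 1/2·(1,6) = (0.5000,3.0000)
o1: d²=41 ≤ ρ²=61; F_rep = 28·(-4,5)/41² = (-0.0666,0.0833)
o2: d²=181 > ρ²=61 → inactive
F = F_att + ΣF_rep = (0.4334,3.0833)
p' = p + 1/5·F = (-9.9133,3.6167)

Fx=0.4334 Fy=3.0833 x'=-9.9133 y'=3.6167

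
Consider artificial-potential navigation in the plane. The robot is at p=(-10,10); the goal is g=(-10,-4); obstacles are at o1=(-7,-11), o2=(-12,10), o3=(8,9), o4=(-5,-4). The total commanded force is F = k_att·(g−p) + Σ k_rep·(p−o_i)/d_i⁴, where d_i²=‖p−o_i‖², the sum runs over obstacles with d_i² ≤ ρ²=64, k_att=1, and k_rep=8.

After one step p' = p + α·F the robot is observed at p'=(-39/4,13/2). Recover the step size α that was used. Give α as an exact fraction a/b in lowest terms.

F_att = 1·(g−p) = 1·(0,-14) = (0.0000,-14.0000)
o1: d²=450 > ρ²=64 → inactive
o2: d²=4 ≤ ρ²=64; F_rep = 8·(2,0)/4² = (1.0000,0.0000)
o3: d²=325 > ρ²=64 → inactive
o4: d²=221 > ρ²=64 → inactive
F = F_att + ΣF_rep = (1.0000,-14.0000)
Δp = p'−p = (0.2500,-3.5000); α = Δx/Fx = (1/4) / (1) = 1/4
check: Δy/Fy = (-7/2) / (-14) = 1/4 ✓

α = 1/4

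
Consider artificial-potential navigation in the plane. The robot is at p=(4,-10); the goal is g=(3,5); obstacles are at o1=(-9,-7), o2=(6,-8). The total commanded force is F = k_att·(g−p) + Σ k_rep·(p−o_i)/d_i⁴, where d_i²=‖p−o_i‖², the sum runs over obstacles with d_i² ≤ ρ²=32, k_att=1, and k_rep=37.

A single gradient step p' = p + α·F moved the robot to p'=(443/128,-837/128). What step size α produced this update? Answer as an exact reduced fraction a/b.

α = 1/4

F_att = 1·(g−p) = 1·(-1,15) = (-1.0000,15.0000)
o1: d²=178 > ρ²=32 → inactive
o2: d²=8 ≤ ρ²=32; F_rep = 37·(-2,-2)/8² = (-1.1562,-1.1562)
F = F_att + ΣF_rep = (-2.1562,13.8438)
Δp = p'−p = (-0.5391,3.4609); α = Δx/Fx = (-69/128) / (-69/32) = 1/4
check: Δy/Fy = (443/128) / (443/32) = 1/4 ✓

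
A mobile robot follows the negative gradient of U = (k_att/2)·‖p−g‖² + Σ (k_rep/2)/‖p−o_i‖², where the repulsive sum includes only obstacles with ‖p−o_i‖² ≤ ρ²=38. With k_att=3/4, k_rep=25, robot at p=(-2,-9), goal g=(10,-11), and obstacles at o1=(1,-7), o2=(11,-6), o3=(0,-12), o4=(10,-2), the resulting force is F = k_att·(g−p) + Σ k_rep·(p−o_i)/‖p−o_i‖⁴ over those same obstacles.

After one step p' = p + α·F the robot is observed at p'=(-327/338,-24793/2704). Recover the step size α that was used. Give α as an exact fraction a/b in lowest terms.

α = 1/8

F_att = 3/4·(g−p) = 3/4·(12,-2) = (9.0000,-1.5000)
o1: d²=13 ≤ ρ²=38; F_rep = 25·(-3,-2)/13² = (-0.4438,-0.2959)
o2: d²=178 > ρ²=38 → inactive
o3: d²=13 ≤ ρ²=38; F_rep = 25·(-2,3)/13² = (-0.2959,0.4438)
o4: d²=193 > ρ²=38 → inactive
F = F_att + ΣF_rep = (8.2604,-1.3521)
Δp = p'−p = (1.0325,-0.1690); α = Δx/Fx = (349/338) / (1396/169) = 1/8
check: Δy/Fy = (-457/2704) / (-457/338) = 1/8 ✓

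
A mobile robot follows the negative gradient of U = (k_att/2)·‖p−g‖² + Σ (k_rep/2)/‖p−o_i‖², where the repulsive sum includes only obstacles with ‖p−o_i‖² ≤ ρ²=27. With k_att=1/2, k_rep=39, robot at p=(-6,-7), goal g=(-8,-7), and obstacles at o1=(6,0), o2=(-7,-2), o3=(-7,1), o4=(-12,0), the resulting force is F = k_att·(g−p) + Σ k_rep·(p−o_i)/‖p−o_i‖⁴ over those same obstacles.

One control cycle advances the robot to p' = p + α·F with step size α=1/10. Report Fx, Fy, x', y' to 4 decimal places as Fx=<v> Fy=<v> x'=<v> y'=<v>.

Fx=-0.9423 Fy=-0.2885 x'=-6.0942 y'=-7.0288

F_att = 1/2·(g−p) = 1/2·(-2,0) = (-1.0000,0.0000)
o1: d²=193 > ρ²=27 → inactive
o2: d²=26 ≤ ρ²=27; F_rep = 39·(1,-5)/26² = (0.0577,-0.2885)
o3: d²=65 > ρ²=27 → inactive
o4: d²=85 > ρ²=27 → inactive
F = F_att + ΣF_rep = (-0.9423,-0.2885)
p' = p + 1/10·F = (-6.0942,-7.0288)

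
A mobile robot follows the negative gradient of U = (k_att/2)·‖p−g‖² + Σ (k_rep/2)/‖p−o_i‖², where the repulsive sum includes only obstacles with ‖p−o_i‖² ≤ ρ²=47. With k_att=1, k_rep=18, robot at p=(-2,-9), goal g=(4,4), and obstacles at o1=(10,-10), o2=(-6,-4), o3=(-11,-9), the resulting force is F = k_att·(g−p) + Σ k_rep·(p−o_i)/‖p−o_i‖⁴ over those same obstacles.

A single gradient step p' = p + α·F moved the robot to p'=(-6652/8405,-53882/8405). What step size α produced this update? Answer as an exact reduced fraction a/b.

α = 1/5

F_att = 1·(g−p) = 1·(6,13) = (6.0000,13.0000)
o1: d²=145 > ρ²=47 → inactive
o2: d²=41 ≤ ρ²=47; F_rep = 18·(4,-5)/41² = (0.0428,-0.0535)
o3: d²=81 > ρ²=47 → inactive
F = F_att + ΣF_rep = (6.0428,12.9465)
Δp = p'−p = (1.2086,2.5893); α = Δx/Fx = (10158/8405) / (10158/1681) = 1/5
check: Δy/Fy = (21763/8405) / (21763/1681) = 1/5 ✓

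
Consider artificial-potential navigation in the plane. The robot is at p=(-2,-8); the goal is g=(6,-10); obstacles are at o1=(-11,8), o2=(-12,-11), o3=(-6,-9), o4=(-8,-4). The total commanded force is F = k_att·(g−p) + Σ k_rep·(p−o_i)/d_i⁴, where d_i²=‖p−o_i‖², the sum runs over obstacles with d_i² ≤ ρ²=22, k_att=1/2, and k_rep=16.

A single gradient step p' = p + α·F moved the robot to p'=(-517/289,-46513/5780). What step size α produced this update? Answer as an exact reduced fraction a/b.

α = 1/20

F_att = 1/2·(g−p) = 1/2·(8,-2) = (4.0000,-1.0000)
o1: d²=337 > ρ²=22 → inactive
o2: d²=109 > ρ²=22 → inactive
o3: d²=17 ≤ ρ²=22; F_rep = 16·(4,1)/17² = (0.2215,0.0554)
o4: d²=52 > ρ²=22 → inactive
F = F_att + ΣF_rep = (4.2215,-0.9446)
Δp = p'−p = (0.2111,-0.0472); α = Δx/Fx = (61/289) / (1220/289) = 1/20
check: Δy/Fy = (-273/5780) / (-273/289) = 1/20 ✓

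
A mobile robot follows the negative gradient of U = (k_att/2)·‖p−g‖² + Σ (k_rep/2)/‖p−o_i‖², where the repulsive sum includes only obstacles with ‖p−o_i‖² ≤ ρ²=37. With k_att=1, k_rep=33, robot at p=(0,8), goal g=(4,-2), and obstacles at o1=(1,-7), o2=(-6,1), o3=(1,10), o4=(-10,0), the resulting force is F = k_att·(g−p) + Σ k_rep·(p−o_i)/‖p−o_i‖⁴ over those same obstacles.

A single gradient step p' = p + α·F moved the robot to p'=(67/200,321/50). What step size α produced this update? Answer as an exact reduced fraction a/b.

F_att = 1·(g−p) = 1·(4,-10) = (4.0000,-10.0000)
o1: d²=226 > ρ²=37 → inactive
o2: d²=85 > ρ²=37 → inactive
o3: d²=5 ≤ ρ²=37; F_rep = 33·(-1,-2)/5² = (-1.3200,-2.6400)
o4: d²=164 > ρ²=37 → inactive
F = F_att + ΣF_rep = (2.6800,-12.6400)
Δp = p'−p = (0.3350,-1.5800); α = Δx/Fx = (67/200) / (67/25) = 1/8
check: Δy/Fy = (-79/50) / (-316/25) = 1/8 ✓

α = 1/8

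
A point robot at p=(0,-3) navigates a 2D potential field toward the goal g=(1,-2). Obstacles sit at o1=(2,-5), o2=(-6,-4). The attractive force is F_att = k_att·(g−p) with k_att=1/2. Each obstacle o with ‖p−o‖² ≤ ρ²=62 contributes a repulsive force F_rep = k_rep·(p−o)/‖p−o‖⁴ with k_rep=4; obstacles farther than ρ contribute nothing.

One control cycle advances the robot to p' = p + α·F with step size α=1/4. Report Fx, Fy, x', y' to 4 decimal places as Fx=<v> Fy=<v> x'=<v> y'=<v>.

F_att = 1/2·(g−p) = 1/2·(1,1) = (0.5000,0.5000)
o1: d²=8 ≤ ρ²=62; F_rep = 4·(-2,2)/8² = (-0.1250,0.1250)
o2: d²=37 ≤ ρ²=62; F_rep = 4·(6,1)/37² = (0.0175,0.0029)
F = F_att + ΣF_rep = (0.3925,0.6279)
p' = p + 1/4·F = (0.0981,-2.8430)

Fx=0.3925 Fy=0.6279 x'=0.0981 y'=-2.8430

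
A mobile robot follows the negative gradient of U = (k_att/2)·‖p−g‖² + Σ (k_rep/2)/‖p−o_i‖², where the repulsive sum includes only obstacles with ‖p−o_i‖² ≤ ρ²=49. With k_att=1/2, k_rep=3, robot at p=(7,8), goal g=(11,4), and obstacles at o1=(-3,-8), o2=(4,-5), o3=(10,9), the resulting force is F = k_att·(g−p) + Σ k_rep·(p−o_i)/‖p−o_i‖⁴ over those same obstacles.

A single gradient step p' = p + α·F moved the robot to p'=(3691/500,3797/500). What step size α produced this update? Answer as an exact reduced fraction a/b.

F_att = 1/2·(g−p) = 1/2·(4,-4) = (2.0000,-2.0000)
o1: d²=356 > ρ²=49 → inactive
o2: d²=178 > ρ²=49 → inactive
o3: d²=10 ≤ ρ²=49; F_rep = 3·(-3,-1)/10² = (-0.0900,-0.0300)
F = F_att + ΣF_rep = (1.9100,-2.0300)
Δp = p'−p = (0.3820,-0.4060); α = Δx/Fx = (191/500) / (191/100) = 1/5
check: Δy/Fy = (-203/500) / (-203/100) = 1/5 ✓

α = 1/5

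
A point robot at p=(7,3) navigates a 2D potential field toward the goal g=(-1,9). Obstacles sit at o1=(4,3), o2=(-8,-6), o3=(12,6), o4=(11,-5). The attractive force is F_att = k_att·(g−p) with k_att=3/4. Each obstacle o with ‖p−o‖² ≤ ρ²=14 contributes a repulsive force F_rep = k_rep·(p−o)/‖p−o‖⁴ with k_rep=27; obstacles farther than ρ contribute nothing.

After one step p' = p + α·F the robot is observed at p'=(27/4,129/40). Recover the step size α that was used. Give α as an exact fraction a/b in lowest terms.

α = 1/20

F_att = 3/4·(g−p) = 3/4·(-8,6) = (-6.0000,4.5000)
o1: d²=9 ≤ ρ²=14; F_rep = 27·(3,0)/9² = (1.0000,0.0000)
o2: d²=306 > ρ²=14 → inactive
o3: d²=34 > ρ²=14 → inactive
o4: d²=80 > ρ²=14 → inactive
F = F_att + ΣF_rep = (-5.0000,4.5000)
Δp = p'−p = (-0.2500,0.2250); α = Δx/Fx = (-1/4) / (-5) = 1/20
check: Δy/Fy = (9/40) / (9/2) = 1/20 ✓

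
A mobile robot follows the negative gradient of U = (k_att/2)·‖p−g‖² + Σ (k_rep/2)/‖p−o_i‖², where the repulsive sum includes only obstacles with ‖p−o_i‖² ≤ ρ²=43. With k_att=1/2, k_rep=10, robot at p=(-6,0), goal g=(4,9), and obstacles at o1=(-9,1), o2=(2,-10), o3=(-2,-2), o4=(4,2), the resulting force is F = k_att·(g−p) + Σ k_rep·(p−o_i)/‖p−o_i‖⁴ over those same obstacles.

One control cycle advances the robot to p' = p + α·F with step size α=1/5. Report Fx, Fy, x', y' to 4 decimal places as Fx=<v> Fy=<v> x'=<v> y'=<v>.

Fx=5.2000 Fy=4.4500 x'=-4.9600 y'=0.8900

F_att = 1/2·(g−p) = 1/2·(10,9) = (5.0000,4.5000)
o1: d²=10 ≤ ρ²=43; F_rep = 10·(3,-1)/10² = (0.3000,-0.1000)
o2: d²=164 > ρ²=43 → inactive
o3: d²=20 ≤ ρ²=43; F_rep = 10·(-4,2)/20² = (-0.1000,0.0500)
o4: d²=104 > ρ²=43 → inactive
F = F_att + ΣF_rep = (5.2000,4.4500)
p' = p + 1/5·F = (-4.9600,0.8900)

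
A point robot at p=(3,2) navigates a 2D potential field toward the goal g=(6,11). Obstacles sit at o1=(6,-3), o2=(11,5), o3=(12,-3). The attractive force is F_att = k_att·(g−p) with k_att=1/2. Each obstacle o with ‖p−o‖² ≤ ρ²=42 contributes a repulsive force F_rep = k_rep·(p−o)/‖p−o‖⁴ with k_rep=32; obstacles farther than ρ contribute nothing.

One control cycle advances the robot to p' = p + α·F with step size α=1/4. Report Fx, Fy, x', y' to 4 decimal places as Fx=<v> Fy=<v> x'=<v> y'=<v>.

F_att = 1/2·(g−p) = 1/2·(3,9) = (1.5000,4.5000)
o1: d²=34 ≤ ρ²=42; F_rep = 32·(-3,5)/34² = (-0.0830,0.1384)
o2: d²=73 > ρ²=42 → inactive
o3: d²=106 > ρ²=42 → inactive
F = F_att + ΣF_rep = (1.4170,4.6384)
p' = p + 1/4·F = (3.3542,3.1596)

Fx=1.4170 Fy=4.6384 x'=3.3542 y'=3.1596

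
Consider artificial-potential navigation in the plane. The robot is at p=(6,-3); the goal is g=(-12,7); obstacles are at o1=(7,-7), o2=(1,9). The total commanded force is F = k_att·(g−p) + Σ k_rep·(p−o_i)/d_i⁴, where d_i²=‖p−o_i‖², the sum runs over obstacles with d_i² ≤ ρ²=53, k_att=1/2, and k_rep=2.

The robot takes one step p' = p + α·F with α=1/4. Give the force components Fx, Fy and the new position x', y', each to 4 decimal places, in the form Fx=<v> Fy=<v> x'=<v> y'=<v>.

F_att = 1/2·(g−p) = 1/2·(-18,10) = (-9.0000,5.0000)
o1: d²=17 ≤ ρ²=53; F_rep = 2·(-1,4)/17² = (-0.0069,0.0277)
o2: d²=169 > ρ²=53 → inactive
F = F_att + ΣF_rep = (-9.0069,5.0277)
p' = p + 1/4·F = (3.7483,-1.7431)

Fx=-9.0069 Fy=5.0277 x'=3.7483 y'=-1.7431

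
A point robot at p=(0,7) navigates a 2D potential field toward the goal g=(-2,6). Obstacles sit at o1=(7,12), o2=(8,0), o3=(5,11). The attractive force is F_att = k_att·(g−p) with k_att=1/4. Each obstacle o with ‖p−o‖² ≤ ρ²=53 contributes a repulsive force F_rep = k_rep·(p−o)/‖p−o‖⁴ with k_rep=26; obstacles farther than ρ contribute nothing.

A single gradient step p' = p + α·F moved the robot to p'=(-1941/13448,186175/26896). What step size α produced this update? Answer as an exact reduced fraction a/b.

α = 1/4

F_att = 1/4·(g−p) = 1/4·(-2,-1) = (-0.5000,-0.2500)
o1: d²=74 > ρ²=53 → inactive
o2: d²=113 > ρ²=53 → inactive
o3: d²=41 ≤ ρ²=53; F_rep = 26·(-5,-4)/41² = (-0.0773,-0.0619)
F = F_att + ΣF_rep = (-0.5773,-0.3119)
Δp = p'−p = (-0.1443,-0.0780); α = Δx/Fx = (-1941/13448) / (-1941/3362) = 1/4
check: Δy/Fy = (-2097/26896) / (-2097/6724) = 1/4 ✓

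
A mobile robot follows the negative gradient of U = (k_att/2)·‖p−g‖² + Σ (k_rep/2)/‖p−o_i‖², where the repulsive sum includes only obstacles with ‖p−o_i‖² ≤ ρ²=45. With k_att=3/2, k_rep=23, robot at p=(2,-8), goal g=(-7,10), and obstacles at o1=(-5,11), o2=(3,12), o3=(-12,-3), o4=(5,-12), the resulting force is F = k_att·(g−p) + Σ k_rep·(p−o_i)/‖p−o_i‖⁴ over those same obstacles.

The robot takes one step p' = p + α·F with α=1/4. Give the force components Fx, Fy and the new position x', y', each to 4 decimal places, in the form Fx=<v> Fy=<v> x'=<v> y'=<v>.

Fx=-13.6104 Fy=27.1472 x'=-1.4026 y'=-1.2132

F_att = 3/2·(g−p) = 3/2·(-9,18) = (-13.5000,27.0000)
o1: d²=410 > ρ²=45 → inactive
o2: d²=401 > ρ²=45 → inactive
o3: d²=221 > ρ²=45 → inactive
o4: d²=25 ≤ ρ²=45; F_rep = 23·(-3,4)/25² = (-0.1104,0.1472)
F = F_att + ΣF_rep = (-13.6104,27.1472)
p' = p + 1/4·F = (-1.4026,-1.2132)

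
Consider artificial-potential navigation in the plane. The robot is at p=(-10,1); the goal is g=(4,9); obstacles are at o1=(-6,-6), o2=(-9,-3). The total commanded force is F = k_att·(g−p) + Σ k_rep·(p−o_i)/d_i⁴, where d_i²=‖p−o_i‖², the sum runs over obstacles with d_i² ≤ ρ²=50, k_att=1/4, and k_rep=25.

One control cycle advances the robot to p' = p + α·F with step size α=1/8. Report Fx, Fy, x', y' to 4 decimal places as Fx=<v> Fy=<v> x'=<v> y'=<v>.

Fx=3.4135 Fy=2.3460 x'=-9.5733 y'=1.2933

F_att = 1/4·(g−p) = 1/4·(14,8) = (3.5000,2.0000)
o1: d²=65 > ρ²=50 → inactive
o2: d²=17 ≤ ρ²=50; F_rep = 25·(-1,4)/17² = (-0.0865,0.3460)
F = F_att + ΣF_rep = (3.4135,2.3460)
p' = p + 1/8·F = (-9.5733,1.2933)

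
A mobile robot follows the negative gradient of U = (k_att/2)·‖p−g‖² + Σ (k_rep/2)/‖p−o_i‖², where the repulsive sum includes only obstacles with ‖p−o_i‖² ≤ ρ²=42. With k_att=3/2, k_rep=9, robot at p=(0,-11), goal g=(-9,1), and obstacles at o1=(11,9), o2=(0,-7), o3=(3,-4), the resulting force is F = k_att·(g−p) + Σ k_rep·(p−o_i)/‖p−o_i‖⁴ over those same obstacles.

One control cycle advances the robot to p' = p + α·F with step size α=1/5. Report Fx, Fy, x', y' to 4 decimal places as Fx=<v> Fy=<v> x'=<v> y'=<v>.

Fx=-13.5000 Fy=17.8594 x'=-2.7000 y'=-7.4281

F_att = 3/2·(g−p) = 3/2·(-9,12) = (-13.5000,18.0000)
o1: d²=521 > ρ²=42 → inactive
o2: d²=16 ≤ ρ²=42; F_rep = 9·(0,-4)/16² = (0.0000,-0.1406)
o3: d²=58 > ρ²=42 → inactive
F = F_att + ΣF_rep = (-13.5000,17.8594)
p' = p + 1/5·F = (-2.7000,-7.4281)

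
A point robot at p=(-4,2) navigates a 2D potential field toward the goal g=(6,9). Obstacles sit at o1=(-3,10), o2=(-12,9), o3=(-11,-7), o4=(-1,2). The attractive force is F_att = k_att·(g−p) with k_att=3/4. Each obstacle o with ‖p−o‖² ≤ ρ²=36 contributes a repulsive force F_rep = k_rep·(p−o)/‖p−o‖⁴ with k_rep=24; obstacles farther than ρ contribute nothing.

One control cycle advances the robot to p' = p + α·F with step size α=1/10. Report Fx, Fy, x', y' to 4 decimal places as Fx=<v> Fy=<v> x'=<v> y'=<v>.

Fx=6.6111 Fy=5.2500 x'=-3.3389 y'=2.5250

F_att = 3/4·(g−p) = 3/4·(10,7) = (7.5000,5.2500)
o1: d²=65 > ρ²=36 → inactive
o2: d²=113 > ρ²=36 → inactive
o3: d²=130 > ρ²=36 → inactive
o4: d²=9 ≤ ρ²=36; F_rep = 24·(-3,0)/9² = (-0.8889,0.0000)
F = F_att + ΣF_rep = (6.6111,5.2500)
p' = p + 1/10·F = (-3.3389,2.5250)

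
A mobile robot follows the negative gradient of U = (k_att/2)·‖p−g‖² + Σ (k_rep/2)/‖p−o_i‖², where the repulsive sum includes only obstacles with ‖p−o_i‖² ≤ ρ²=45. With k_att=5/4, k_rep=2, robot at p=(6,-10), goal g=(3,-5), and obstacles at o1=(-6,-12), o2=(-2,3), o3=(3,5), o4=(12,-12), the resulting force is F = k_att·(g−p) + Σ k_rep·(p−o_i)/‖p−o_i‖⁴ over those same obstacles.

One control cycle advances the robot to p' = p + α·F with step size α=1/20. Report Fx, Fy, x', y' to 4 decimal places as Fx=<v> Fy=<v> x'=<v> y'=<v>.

Fx=-3.7575 Fy=6.2525 x'=5.8121 y'=-9.6874

F_att = 5/4·(g−p) = 5/4·(-3,5) = (-3.7500,6.2500)
o1: d²=148 > ρ²=45 → inactive
o2: d²=233 > ρ²=45 → inactive
o3: d²=234 > ρ²=45 → inactive
o4: d²=40 ≤ ρ²=45; F_rep = 2·(-6,2)/40² = (-0.0075,0.0025)
F = F_att + ΣF_rep = (-3.7575,6.2525)
p' = p + 1/20·F = (5.8121,-9.6874)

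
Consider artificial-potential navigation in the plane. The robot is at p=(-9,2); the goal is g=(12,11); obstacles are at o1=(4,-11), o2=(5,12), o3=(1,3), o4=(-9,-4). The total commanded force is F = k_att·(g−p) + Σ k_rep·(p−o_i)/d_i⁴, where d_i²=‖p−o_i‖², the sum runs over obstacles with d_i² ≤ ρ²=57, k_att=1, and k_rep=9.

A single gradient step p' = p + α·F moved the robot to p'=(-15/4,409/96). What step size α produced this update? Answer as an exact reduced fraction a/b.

α = 1/4

F_att = 1·(g−p) = 1·(21,9) = (21.0000,9.0000)
o1: d²=338 > ρ²=57 → inactive
o2: d²=296 > ρ²=57 → inactive
o3: d²=101 > ρ²=57 → inactive
o4: d²=36 ≤ ρ²=57; F_rep = 9·(0,6)/36² = (0.0000,0.0417)
F = F_att + ΣF_rep = (21.0000,9.0417)
Δp = p'−p = (5.2500,2.2604); α = Δx/Fx = (21/4) / (21) = 1/4
check: Δy/Fy = (217/96) / (217/24) = 1/4 ✓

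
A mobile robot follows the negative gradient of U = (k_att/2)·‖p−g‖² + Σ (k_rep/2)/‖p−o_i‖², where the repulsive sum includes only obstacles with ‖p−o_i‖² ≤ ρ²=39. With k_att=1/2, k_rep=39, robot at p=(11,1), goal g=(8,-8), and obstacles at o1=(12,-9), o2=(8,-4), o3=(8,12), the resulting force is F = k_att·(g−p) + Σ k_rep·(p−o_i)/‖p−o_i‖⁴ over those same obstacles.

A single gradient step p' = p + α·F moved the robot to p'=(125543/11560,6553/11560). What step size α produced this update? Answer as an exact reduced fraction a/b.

α = 1/10

F_att = 1/2·(g−p) = 1/2·(-3,-9) = (-1.5000,-4.5000)
o1: d²=101 > ρ²=39 → inactive
o2: d²=34 ≤ ρ²=39; F_rep = 39·(3,5)/34² = (0.1012,0.1687)
o3: d²=130 > ρ²=39 → inactive
F = F_att + ΣF_rep = (-1.3988,-4.3313)
Δp = p'−p = (-0.1399,-0.4331); α = Δx/Fx = (-1617/11560) / (-1617/1156) = 1/10
check: Δy/Fy = (-5007/11560) / (-5007/1156) = 1/10 ✓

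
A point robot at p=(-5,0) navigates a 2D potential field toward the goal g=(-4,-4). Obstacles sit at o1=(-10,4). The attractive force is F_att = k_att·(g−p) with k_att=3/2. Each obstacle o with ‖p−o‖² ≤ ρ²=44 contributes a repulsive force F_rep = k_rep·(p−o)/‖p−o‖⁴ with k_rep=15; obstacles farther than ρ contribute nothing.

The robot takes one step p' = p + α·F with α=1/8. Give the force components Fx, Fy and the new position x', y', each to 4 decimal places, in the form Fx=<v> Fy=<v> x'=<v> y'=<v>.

F_att = 3/2·(g−p) = 3/2·(1,-4) = (1.5000,-6.0000)
o1: d²=41 ≤ ρ²=44; F_rep = 15·(5,-4)/41² = (0.0446,-0.0357)
F = F_att + ΣF_rep = (1.5446,-6.0357)
p' = p + 1/8·F = (-4.8069,-0.7545)

Fx=1.5446 Fy=-6.0357 x'=-4.8069 y'=-0.7545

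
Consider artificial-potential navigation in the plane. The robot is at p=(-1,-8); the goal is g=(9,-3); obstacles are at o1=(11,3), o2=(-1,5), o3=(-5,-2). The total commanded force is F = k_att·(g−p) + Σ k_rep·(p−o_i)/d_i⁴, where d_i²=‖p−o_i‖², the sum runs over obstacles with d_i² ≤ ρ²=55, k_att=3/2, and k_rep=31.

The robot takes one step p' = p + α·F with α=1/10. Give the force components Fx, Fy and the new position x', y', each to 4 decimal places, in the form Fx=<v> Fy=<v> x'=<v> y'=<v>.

Fx=15.0459 Fy=7.4312 x'=0.5046 y'=-7.2569

F_att = 3/2·(g−p) = 3/2·(10,5) = (15.0000,7.5000)
o1: d²=265 > ρ²=55 → inactive
o2: d²=169 > ρ²=55 → inactive
o3: d²=52 ≤ ρ²=55; F_rep = 31·(4,-6)/52² = (0.0459,-0.0688)
F = F_att + ΣF_rep = (15.0459,7.4312)
p' = p + 1/10·F = (0.5046,-7.2569)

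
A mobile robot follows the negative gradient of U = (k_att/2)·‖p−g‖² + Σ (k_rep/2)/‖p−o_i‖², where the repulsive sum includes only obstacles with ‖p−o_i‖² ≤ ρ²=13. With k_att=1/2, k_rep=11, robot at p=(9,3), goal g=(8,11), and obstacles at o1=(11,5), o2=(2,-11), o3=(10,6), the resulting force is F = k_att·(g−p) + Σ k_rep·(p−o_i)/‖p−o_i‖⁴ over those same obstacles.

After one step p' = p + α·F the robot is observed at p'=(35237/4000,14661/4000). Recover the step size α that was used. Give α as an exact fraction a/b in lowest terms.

F_att = 1/2·(g−p) = 1/2·(-1,8) = (-0.5000,4.0000)
o1: d²=8 ≤ ρ²=13; F_rep = 11·(-2,-2)/8² = (-0.3438,-0.3438)
o2: d²=245 > ρ²=13 → inactive
o3: d²=10 ≤ ρ²=13; F_rep = 11·(-1,-3)/10² = (-0.1100,-0.3300)
F = F_att + ΣF_rep = (-0.9537,3.3262)
Δp = p'−p = (-0.1908,0.6653); α = Δx/Fx = (-763/4000) / (-763/800) = 1/5
check: Δy/Fy = (2661/4000) / (2661/800) = 1/5 ✓

α = 1/5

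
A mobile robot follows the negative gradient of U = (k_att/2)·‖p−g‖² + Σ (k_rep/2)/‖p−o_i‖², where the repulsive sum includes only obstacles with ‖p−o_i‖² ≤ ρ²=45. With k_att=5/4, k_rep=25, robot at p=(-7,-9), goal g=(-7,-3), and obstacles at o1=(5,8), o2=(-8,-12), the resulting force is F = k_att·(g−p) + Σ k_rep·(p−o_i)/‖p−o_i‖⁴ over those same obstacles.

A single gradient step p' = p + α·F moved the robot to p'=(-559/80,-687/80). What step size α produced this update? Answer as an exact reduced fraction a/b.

F_att = 5/4·(g−p) = 5/4·(0,6) = (0.0000,7.5000)
o1: d²=433 > ρ²=45 → inactive
o2: d²=10 ≤ ρ²=45; F_rep = 25·(1,3)/10² = (0.2500,0.7500)
F = F_att + ΣF_rep = (0.2500,8.2500)
Δp = p'−p = (0.0125,0.4125); α = Δx/Fx = (1/80) / (1/4) = 1/20
check: Δy/Fy = (33/80) / (33/4) = 1/20 ✓

α = 1/20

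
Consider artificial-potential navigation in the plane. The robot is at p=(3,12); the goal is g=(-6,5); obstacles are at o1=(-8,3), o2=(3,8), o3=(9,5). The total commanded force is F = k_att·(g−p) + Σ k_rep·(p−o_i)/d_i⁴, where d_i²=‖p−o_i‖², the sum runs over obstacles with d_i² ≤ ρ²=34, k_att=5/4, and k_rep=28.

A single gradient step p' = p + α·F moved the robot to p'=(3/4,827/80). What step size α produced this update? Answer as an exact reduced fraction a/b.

F_att = 5/4·(g−p) = 5/4·(-9,-7) = (-11.2500,-8.7500)
o1: d²=202 > ρ²=34 → inactive
o2: d²=16 ≤ ρ²=34; F_rep = 28·(0,4)/16² = (0.0000,0.4375)
o3: d²=85 > ρ²=34 → inactive
F = F_att + ΣF_rep = (-11.2500,-8.3125)
Δp = p'−p = (-2.2500,-1.6625); α = Δx/Fx = (-9/4) / (-45/4) = 1/5
check: Δy/Fy = (-133/80) / (-133/16) = 1/5 ✓

α = 1/5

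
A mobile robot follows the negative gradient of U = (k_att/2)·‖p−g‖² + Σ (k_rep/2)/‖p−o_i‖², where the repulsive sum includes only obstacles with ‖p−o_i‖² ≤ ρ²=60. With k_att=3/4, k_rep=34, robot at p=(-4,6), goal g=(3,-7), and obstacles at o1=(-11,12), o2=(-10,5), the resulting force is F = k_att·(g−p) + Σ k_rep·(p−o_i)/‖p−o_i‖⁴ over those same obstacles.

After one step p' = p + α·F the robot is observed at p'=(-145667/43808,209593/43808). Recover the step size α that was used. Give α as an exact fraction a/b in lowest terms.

α = 1/8

F_att = 3/4·(g−p) = 3/4·(7,-13) = (5.2500,-9.7500)
o1: d²=85 > ρ²=60 → inactive
o2: d²=37 ≤ ρ²=60; F_rep = 34·(6,1)/37² = (0.1490,0.0248)
F = F_att + ΣF_rep = (5.3990,-9.7252)
Δp = p'−p = (0.6749,-1.2156); α = Δx/Fx = (29565/43808) / (29565/5476) = 1/8
check: Δy/Fy = (-53255/43808) / (-53255/5476) = 1/8 ✓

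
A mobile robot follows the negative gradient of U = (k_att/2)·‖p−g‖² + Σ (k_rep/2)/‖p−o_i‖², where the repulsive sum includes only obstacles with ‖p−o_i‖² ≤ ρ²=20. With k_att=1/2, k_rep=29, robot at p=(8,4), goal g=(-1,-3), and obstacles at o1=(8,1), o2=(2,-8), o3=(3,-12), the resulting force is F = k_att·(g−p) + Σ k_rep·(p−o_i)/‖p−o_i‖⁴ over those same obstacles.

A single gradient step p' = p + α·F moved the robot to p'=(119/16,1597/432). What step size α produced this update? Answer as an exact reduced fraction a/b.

α = 1/8

F_att = 1/2·(g−p) = 1/2·(-9,-7) = (-4.5000,-3.5000)
o1: d²=9 ≤ ρ²=20; F_rep = 29·(0,3)/9² = (0.0000,1.0741)
o2: d²=180 > ρ²=20 → inactive
o3: d²=281 > ρ²=20 → inactive
F = F_att + ΣF_rep = (-4.5000,-2.4259)
Δp = p'−p = (-0.5625,-0.3032); α = Δx/Fx = (-9/16) / (-9/2) = 1/8
check: Δy/Fy = (-131/432) / (-131/54) = 1/8 ✓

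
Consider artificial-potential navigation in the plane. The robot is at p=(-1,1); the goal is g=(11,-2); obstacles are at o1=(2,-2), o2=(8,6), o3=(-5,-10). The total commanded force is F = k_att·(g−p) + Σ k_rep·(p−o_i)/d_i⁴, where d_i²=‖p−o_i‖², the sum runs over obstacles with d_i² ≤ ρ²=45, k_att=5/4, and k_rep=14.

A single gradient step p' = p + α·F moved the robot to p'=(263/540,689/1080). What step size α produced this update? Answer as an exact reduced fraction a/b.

α = 1/10

F_att = 5/4·(g−p) = 5/4·(12,-3) = (15.0000,-3.7500)
o1: d²=18 ≤ ρ²=45; F_rep = 14·(-3,3)/18² = (-0.1296,0.1296)
o2: d²=106 > ρ²=45 → inactive
o3: d²=137 > ρ²=45 → inactive
F = F_att + ΣF_rep = (14.8704,-3.6204)
Δp = p'−p = (1.4870,-0.3620); α = Δx/Fx = (803/540) / (803/54) = 1/10
check: Δy/Fy = (-391/1080) / (-391/108) = 1/10 ✓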